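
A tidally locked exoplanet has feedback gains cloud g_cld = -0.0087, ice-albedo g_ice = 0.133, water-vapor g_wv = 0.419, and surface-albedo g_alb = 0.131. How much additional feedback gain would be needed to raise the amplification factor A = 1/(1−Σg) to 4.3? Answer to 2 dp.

0.09

Current total gain = 0.6743.
Target gain for A = 4.3: g* = 1 − 1/4.3 = 0.7674.
Additional gain needed = 0.7674 − 0.6743 = 0.09.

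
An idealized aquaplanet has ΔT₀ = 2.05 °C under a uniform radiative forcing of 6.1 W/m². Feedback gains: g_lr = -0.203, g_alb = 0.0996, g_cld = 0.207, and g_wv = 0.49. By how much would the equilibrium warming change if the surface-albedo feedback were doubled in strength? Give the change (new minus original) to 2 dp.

Original: g = 0.5936, ΔT = 2.05/(1−0.5936) = 5.0443 °C.
With doubled surface-albedo: g' = 0.6932, ΔT' = 2.05/(1−0.6932) = 6.6819 °C.
Change = 6.6819 − 5.0443 = 1.64 °C.

1.64 °C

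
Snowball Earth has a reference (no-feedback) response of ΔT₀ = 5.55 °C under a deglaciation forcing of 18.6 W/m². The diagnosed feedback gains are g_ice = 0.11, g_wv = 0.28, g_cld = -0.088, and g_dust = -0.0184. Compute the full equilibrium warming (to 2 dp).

Total gain g = 0.11 + 0.28 − 0.088 − 0.0184 = 0.2836.
Amplification A = 1/(1 − 0.2836) = 1.396.
ΔT = 5.55 × 1.396 = 7.75 °C.

7.75 °C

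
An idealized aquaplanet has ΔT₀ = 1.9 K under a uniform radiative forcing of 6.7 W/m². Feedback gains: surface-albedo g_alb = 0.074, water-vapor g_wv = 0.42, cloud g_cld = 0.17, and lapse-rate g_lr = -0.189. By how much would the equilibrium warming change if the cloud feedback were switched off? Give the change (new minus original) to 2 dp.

-0.89 K

Original: g = 0.475, ΔT = 1.9/(1−0.475) = 3.6190 K.
Without cloud: g' = 0.305, ΔT' = 1.9/(1−0.305) = 2.7338 K.
Change = 2.7338 − 3.6190 = -0.89 K.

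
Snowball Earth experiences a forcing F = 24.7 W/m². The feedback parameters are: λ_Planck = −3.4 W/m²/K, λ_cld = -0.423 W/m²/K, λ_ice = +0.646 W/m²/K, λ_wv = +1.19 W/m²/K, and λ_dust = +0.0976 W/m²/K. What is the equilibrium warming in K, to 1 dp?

Net feedback parameter λ = (−3.4) + (-0.423) + (+0.646) + (+1.19) + (+0.0976) = -1.8894 W/m²/K.
ΔT = −F/λ = −24.7/(-1.8894) = 13.1 K.

13.1 K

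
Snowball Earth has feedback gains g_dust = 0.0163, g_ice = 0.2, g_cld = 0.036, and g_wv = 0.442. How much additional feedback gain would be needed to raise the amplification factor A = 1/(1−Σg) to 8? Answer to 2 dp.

0.18

Current total gain = 0.6943.
Target gain for A = 8: g* = 1 − 1/8 = 0.875.
Additional gain needed = 0.875 − 0.6943 = 0.18.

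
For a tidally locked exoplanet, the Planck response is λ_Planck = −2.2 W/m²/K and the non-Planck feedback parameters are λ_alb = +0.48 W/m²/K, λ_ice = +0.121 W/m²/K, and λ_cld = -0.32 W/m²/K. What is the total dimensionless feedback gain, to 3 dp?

Convert to gains: g_alb = 0.48/2.2 = 0.2182; g_ice = 0.121/2.2 = 0.055; g_cld = -0.32/2.2 = -0.1455.
Total gain g = 0.1277.

0.128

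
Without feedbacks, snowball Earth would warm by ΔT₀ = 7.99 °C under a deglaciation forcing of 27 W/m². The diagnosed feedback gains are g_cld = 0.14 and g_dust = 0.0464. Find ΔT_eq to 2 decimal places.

9.82 °C

Total gain g = 0.14 + 0.0464 = 0.1864.
Amplification A = 1/(1 − 0.1864) = 1.229.
ΔT = 7.99 × 1.229 = 9.82 °C.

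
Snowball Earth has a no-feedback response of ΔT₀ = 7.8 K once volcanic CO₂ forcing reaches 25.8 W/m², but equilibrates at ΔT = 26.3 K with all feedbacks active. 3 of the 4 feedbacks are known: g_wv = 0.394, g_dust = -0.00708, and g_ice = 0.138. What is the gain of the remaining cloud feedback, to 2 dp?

0.18

Amplification A = ΔT/ΔT₀ = 26.3/7.8 = 3.372.
Total gain g = 1 − 1/A = 1 − 1/3.372 = 0.7034.
Known gains sum to 0.394 − 0.00708 + 0.138 = 0.52492.
g_cld = 0.7034 − 0.52492 = 0.18.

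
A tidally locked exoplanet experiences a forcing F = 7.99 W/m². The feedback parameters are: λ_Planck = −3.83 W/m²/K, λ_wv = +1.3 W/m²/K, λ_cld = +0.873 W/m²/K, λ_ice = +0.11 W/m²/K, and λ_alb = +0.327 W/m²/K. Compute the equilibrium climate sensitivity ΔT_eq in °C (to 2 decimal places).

6.55 °C

Net feedback parameter λ = (−3.83) + (+1.3) + (+0.873) + (+0.11) + (+0.327) = -1.22 W/m²/K.
ΔT = −F/λ = −7.99/(-1.22) = 6.55 °C.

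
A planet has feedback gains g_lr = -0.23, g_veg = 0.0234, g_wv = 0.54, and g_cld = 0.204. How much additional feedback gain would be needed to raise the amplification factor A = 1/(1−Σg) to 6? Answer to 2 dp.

0.30

Current total gain = 0.5374.
Target gain for A = 6: g* = 1 − 1/6 = 0.8333.
Additional gain needed = 0.8333 − 0.5374 = 0.30.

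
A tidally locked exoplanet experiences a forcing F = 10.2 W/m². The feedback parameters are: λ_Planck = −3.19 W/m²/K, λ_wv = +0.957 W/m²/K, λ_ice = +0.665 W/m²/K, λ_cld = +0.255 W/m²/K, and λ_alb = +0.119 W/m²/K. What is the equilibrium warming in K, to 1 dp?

Net feedback parameter λ = (−3.19) + (+0.957) + (+0.665) + (+0.255) + (+0.119) = -1.194 W/m²/K.
ΔT = −F/λ = −10.2/(-1.194) = 8.5 K.

8.5 K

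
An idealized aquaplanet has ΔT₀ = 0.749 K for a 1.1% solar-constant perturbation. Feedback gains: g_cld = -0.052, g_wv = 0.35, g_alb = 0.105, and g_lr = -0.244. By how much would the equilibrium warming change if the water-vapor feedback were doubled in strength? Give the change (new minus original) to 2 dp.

0.63 K

Original: g = 0.159, ΔT = 0.749/(1−0.159) = 0.8906 K.
With doubled water-vapor: g' = 0.509, ΔT' = 0.749/(1−0.509) = 1.5255 K.
Change = 1.5255 − 0.8906 = 0.63 K.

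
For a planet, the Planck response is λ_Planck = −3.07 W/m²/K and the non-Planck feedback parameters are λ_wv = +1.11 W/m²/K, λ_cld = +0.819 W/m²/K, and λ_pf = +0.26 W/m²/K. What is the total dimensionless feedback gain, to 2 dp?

Convert to gains: g_wv = 1.11/3.07 = 0.3616; g_cld = 0.819/3.07 = 0.2668; g_pf = 0.26/3.07 = 0.08469.
Total gain g = 0.71309.

0.71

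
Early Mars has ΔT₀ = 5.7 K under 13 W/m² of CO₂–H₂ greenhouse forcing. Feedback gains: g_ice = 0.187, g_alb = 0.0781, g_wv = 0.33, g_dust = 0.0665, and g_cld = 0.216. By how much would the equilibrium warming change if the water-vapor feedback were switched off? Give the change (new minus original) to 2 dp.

-33.97 K

Original: g = 0.8776, ΔT = 5.7/(1−0.8776) = 46.5686 K.
Without water-vapor: g' = 0.5476, ΔT' = 5.7/(1−0.5476) = 12.5995 K.
Change = 12.5995 − 46.5686 = -33.97 K.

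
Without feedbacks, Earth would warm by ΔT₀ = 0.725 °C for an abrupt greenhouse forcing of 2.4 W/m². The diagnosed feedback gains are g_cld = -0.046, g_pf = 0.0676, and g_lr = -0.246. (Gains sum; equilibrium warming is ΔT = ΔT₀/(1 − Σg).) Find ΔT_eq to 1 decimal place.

0.6 °C

Total gain g = -0.046 + 0.0676 − 0.246 = -0.2244.
Amplification A = 1/(1 + 0.2244) = 0.8167.
ΔT = 0.725 × 0.8167 = 0.6 °C.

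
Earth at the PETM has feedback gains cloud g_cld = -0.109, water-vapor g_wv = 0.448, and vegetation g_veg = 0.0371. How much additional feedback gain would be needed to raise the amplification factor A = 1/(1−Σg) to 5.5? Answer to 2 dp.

Current total gain = 0.3761.
Target gain for A = 5.5: g* = 1 − 1/5.5 = 0.8182.
Additional gain needed = 0.8182 − 0.3761 = 0.44.

0.44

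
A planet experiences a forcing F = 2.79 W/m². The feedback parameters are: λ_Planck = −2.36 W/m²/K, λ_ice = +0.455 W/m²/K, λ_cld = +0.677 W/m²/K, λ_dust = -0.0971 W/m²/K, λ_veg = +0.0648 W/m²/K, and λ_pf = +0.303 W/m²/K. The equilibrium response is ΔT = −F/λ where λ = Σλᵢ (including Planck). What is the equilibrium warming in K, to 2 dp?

Net feedback parameter λ = (−2.36) + (+0.455) + (+0.677) + (-0.0971) + (+0.0648) + (+0.303) = -0.9573 W/m²/K.
ΔT = −F/λ = −2.79/(-0.9573) = 2.91 K.

2.91 K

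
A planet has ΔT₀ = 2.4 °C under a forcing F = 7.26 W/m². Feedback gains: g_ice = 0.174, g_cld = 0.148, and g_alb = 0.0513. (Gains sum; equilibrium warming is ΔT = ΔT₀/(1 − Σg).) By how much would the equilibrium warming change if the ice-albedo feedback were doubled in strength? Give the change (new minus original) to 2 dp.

Original: g = 0.3733, ΔT = 2.4/(1−0.3733) = 3.8296 °C.
With doubled ice-albedo: g' = 0.5473, ΔT' = 2.4/(1−0.5473) = 5.3015 °C.
Change = 5.3015 − 3.8296 = 1.47 °C.

1.47 °C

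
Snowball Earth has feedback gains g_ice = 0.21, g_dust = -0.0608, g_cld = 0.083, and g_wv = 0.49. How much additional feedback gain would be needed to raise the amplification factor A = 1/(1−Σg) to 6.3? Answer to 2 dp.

0.12

Current total gain = 0.7222.
Target gain for A = 6.3: g* = 1 − 1/6.3 = 0.8413.
Additional gain needed = 0.8413 − 0.7222 = 0.12.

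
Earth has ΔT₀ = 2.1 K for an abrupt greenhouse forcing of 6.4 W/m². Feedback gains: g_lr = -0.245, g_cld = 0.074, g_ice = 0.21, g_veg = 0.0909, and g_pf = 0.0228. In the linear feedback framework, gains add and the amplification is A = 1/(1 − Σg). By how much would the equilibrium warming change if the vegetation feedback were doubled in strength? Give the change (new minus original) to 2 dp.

0.30 K

Original: g = 0.1527, ΔT = 2.1/(1−0.1527) = 2.4785 K.
With doubled vegetation: g' = 0.2436, ΔT' = 2.1/(1−0.2436) = 2.7763 K.
Change = 2.7763 − 2.4785 = 0.30 K.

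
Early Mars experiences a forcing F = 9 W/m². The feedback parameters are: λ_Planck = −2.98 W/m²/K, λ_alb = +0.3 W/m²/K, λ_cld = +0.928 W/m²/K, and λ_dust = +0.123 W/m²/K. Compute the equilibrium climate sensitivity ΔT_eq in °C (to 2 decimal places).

5.52 °C

Net feedback parameter λ = (−2.98) + (+0.3) + (+0.928) + (+0.123) = -1.629 W/m²/K.
ΔT = −F/λ = −9/(-1.629) = 5.52 °C.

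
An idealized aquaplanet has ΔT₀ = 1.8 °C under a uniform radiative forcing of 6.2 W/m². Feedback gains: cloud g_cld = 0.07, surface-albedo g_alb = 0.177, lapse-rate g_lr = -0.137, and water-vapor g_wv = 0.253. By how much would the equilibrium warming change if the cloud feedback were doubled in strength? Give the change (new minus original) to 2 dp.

0.35 °C

Original: g = 0.363, ΔT = 1.8/(1−0.363) = 2.8257 °C.
With doubled cloud: g' = 0.433, ΔT' = 1.8/(1−0.433) = 3.1746 °C.
Change = 3.1746 − 2.8257 = 0.35 °C.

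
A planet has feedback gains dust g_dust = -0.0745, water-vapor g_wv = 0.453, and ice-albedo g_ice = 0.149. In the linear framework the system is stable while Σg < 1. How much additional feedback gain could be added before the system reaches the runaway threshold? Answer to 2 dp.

Current total gain = -0.0745 + 0.453 + 0.149 = 0.5275.
Margin to runaway = 1 − 0.5275 = 0.47.

0.47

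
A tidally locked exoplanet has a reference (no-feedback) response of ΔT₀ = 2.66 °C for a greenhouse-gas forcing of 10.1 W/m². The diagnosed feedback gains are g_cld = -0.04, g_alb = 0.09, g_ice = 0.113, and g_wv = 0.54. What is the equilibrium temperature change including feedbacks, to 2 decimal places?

8.96 °C

Total gain g = -0.04 + 0.09 + 0.113 + 0.54 = 0.703.
Amplification A = 1/(1 − 0.703) = 3.367.
ΔT = 2.66 × 3.367 = 8.96 °C.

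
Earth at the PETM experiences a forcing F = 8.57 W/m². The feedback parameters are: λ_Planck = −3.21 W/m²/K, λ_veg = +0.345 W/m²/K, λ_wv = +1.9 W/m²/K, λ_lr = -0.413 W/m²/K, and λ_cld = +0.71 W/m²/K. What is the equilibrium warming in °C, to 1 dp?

Net feedback parameter λ = (−3.21) + (+0.345) + (+1.9) + (-0.413) + (+0.71) = -0.668 W/m²/K.
ΔT = −F/λ = −8.57/(-0.668) = 12.8 °C.

12.8 °C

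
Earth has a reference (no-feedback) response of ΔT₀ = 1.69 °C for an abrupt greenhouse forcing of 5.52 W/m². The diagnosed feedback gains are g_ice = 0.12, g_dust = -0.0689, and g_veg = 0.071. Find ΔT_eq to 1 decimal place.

Total gain g = 0.12 − 0.0689 + 0.071 = 0.1221.
Amplification A = 1/(1 − 0.1221) = 1.139.
ΔT = 1.69 × 1.139 = 1.9 °C.

1.9 °C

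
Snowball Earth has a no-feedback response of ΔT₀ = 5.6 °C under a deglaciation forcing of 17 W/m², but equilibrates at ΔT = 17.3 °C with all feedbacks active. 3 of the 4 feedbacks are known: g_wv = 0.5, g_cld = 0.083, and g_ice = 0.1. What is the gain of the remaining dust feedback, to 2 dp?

-0.01

Amplification A = ΔT/ΔT₀ = 17.3/5.6 = 3.089.
Total gain g = 1 − 1/A = 1 − 1/3.089 = 0.6763.
Known gains sum to 0.5 + 0.083 + 0.1 = 0.683.
g_dust = 0.6763 − 0.683 = -0.01.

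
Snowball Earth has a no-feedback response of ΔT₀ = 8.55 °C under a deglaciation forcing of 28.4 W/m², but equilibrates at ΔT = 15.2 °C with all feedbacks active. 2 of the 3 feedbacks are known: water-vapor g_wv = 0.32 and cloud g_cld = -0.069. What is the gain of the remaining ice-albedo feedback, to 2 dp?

Amplification A = ΔT/ΔT₀ = 15.2/8.55 = 1.778.
Total gain g = 1 − 1/A = 1 − 1/1.778 = 0.4376.
Known gains sum to 0.32 − 0.069 = 0.251.
g_ice = 0.4376 − 0.251 = 0.19.

0.19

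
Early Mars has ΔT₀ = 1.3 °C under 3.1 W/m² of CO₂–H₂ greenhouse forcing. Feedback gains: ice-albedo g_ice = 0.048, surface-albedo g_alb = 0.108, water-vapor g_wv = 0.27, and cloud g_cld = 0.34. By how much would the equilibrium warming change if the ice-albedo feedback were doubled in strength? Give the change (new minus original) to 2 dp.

1.43 °C

Original: g = 0.766, ΔT = 1.3/(1−0.766) = 5.5556 °C.
With doubled ice-albedo: g' = 0.814, ΔT' = 1.3/(1−0.814) = 6.9892 °C.
Change = 6.9892 − 5.5556 = 1.43 °C.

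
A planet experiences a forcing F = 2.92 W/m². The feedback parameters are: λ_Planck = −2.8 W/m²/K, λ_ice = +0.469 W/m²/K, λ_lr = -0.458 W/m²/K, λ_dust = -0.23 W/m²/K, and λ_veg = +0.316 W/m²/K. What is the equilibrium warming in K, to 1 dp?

1.1 K

Net feedback parameter λ = (−2.8) + (+0.469) + (-0.458) + (-0.23) + (+0.316) = -2.703 W/m²/K.
ΔT = −F/λ = −2.92/(-2.703) = 1.1 K.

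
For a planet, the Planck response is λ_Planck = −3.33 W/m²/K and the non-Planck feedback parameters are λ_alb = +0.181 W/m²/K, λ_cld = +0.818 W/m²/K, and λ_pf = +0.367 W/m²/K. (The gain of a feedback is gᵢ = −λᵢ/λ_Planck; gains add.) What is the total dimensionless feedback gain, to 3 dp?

0.410

Convert to gains: g_alb = 0.181/3.33 = 0.05435; g_cld = 0.818/3.33 = 0.2456; g_pf = 0.367/3.33 = 0.1102.
Total gain g = 0.41015.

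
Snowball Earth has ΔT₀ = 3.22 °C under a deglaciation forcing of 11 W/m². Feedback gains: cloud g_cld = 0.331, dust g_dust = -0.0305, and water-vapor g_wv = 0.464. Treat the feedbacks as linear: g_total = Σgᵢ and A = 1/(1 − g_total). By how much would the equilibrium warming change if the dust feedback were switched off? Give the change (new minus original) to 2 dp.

2.03 °C

Original: g = 0.7645, ΔT = 3.22/(1−0.7645) = 13.6730 °C.
Without dust: g' = 0.795, ΔT' = 3.22/(1−0.795) = 15.7073 °C.
Change = 15.7073 − 13.6730 = 2.03 °C.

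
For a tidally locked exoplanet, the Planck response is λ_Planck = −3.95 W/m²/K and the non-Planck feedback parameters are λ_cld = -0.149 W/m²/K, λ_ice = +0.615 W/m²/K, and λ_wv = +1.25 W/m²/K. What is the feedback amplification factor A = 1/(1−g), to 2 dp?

1.77

Convert to gains: g_cld = -0.149/3.95 = -0.03772; g_ice = 0.615/3.95 = 0.1557; g_wv = 1.25/3.95 = 0.3165.
Total gain g = 0.43448.
A = 1/(1 − 0.43448) = 1.77.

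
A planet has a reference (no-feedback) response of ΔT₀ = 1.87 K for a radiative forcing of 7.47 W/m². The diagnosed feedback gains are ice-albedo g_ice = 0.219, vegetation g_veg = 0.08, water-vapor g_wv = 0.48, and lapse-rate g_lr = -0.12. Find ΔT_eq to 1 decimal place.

Total gain g = 0.219 + 0.08 + 0.48 − 0.12 = 0.659.
Amplification A = 1/(1 − 0.659) = 2.933.
ΔT = 1.87 × 2.933 = 5.5 K.

5.5 K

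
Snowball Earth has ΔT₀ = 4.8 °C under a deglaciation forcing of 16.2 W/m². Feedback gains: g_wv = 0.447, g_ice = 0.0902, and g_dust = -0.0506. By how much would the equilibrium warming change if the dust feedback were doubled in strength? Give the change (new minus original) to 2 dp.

Original: g = 0.4866, ΔT = 4.8/(1−0.4866) = 9.3494 °C.
With doubled dust: g' = 0.436, ΔT' = 4.8/(1−0.436) = 8.5106 °C.
Change = 8.5106 − 9.3494 = -0.84 °C.

-0.84 °C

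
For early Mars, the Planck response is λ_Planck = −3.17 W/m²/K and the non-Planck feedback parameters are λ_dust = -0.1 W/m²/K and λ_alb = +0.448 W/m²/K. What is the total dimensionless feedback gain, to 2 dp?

Convert to gains: g_dust = -0.1/3.17 = -0.03155; g_alb = 0.448/3.17 = 0.1413.
Total gain g = 0.10975.

0.11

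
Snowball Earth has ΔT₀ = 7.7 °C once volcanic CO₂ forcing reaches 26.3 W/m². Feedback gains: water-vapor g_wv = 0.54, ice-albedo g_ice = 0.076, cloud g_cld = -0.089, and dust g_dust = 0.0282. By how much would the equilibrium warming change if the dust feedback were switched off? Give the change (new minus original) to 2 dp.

-1.03 °C

Original: g = 0.5552, ΔT = 7.7/(1−0.5552) = 17.3112 °C.
Without dust: g' = 0.527, ΔT' = 7.7/(1−0.527) = 16.2791 °C.
Change = 16.2791 − 17.3112 = -1.03 °C.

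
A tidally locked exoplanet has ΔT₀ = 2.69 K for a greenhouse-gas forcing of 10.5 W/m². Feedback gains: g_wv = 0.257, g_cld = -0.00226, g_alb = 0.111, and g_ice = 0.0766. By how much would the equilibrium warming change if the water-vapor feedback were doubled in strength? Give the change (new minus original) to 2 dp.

4.12 K

Original: g = 0.44234, ΔT = 2.69/(1−0.44234) = 4.8237 K.
With doubled water-vapor: g' = 0.69934, ΔT' = 2.69/(1−0.69934) = 8.9470 K.
Change = 8.9470 − 4.8237 = 4.12 K.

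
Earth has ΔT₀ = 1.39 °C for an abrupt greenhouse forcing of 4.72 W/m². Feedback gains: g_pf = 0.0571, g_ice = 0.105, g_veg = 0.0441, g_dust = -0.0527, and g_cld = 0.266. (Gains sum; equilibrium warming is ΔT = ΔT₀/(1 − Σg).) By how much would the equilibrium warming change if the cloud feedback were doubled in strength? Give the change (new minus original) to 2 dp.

Original: g = 0.4195, ΔT = 1.39/(1−0.4195) = 2.3945 °C.
With doubled cloud: g' = 0.6855, ΔT' = 1.39/(1−0.6855) = 4.4197 °C.
Change = 4.4197 − 2.3945 = 2.03 °C.

2.03 °C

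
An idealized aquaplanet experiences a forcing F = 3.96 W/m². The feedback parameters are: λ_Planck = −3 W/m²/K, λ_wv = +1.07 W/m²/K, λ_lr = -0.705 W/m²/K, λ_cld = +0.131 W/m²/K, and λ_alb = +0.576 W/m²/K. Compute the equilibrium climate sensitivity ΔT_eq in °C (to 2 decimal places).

2.05 °C

Net feedback parameter λ = (−3) + (+1.07) + (-0.705) + (+0.131) + (+0.576) = -1.928 W/m²/K.
ΔT = −F/λ = −3.96/(-1.928) = 2.05 °C.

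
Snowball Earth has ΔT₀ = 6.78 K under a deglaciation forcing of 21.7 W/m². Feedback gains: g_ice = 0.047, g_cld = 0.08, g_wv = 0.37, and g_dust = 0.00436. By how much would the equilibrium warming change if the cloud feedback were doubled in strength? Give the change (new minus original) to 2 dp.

2.60 K

Original: g = 0.50136, ΔT = 6.78/(1−0.50136) = 13.5970 K.
With doubled cloud: g' = 0.58136, ΔT' = 6.78/(1−0.58136) = 16.1953 K.
Change = 16.1953 − 13.5970 = 2.60 K.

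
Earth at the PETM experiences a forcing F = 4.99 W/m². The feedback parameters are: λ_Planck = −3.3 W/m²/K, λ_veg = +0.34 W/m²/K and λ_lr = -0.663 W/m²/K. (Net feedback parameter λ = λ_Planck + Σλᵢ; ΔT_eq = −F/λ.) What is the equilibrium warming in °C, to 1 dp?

1.4 °C

Net feedback parameter λ = (−3.3) + (+0.34) + (-0.663) = -3.623 W/m²/K.
ΔT = −F/λ = −4.99/(-3.623) = 1.4 °C.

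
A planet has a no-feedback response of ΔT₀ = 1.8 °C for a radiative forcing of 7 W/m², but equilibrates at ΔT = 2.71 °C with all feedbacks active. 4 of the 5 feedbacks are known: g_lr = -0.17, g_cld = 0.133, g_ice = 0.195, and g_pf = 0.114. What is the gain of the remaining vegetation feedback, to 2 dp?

Amplification A = ΔT/ΔT₀ = 2.71/1.8 = 1.506.
Total gain g = 1 − 1/A = 1 − 1/1.506 = 0.336.
Known gains sum to -0.17 + 0.133 + 0.195 + 0.114 = 0.272.
g_veg = 0.336 − 0.272 = 0.06.

0.06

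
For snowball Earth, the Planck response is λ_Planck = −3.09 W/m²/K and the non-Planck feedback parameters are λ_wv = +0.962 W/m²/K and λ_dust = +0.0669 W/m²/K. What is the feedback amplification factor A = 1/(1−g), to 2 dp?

Convert to gains: g_wv = 0.962/3.09 = 0.3113; g_dust = 0.0669/3.09 = 0.02165.
Total gain g = 0.33295.
A = 1/(1 − 0.33295) = 1.50.

1.50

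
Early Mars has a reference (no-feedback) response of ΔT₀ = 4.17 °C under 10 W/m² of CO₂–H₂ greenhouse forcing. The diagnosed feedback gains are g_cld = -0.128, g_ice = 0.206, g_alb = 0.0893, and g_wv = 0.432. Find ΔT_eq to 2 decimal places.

10.41 °C

Total gain g = -0.128 + 0.206 + 0.0893 + 0.432 = 0.5993.
Amplification A = 1/(1 − 0.5993) = 2.496.
ΔT = 4.17 × 2.496 = 10.41 °C.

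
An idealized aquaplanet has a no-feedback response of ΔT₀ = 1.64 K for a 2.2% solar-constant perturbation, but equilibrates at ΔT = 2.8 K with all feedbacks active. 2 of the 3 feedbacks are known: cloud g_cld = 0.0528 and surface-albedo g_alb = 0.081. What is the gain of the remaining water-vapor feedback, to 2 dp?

Amplification A = ΔT/ΔT₀ = 2.8/1.64 = 1.707.
Total gain g = 1 − 1/A = 1 − 1/1.707 = 0.4142.
Known gains sum to 0.0528 + 0.081 = 0.1338.
g_wv = 0.4142 − 0.1338 = 0.28.

0.28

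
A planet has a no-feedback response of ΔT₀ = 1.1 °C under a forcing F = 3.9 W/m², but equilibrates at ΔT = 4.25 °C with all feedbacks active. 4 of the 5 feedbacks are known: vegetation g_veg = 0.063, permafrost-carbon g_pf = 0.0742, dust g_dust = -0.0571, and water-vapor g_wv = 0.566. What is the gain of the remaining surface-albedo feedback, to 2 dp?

Amplification A = ΔT/ΔT₀ = 4.25/1.1 = 3.864.
Total gain g = 1 − 1/A = 1 − 1/3.864 = 0.7412.
Known gains sum to 0.063 + 0.0742 − 0.0571 + 0.566 = 0.6461.
g_alb = 0.7412 − 0.6461 = 0.10.

0.10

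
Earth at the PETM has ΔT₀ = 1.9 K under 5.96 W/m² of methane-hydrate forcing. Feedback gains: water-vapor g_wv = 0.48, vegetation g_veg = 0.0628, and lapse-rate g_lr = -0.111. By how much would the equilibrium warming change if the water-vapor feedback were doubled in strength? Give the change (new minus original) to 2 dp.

Original: g = 0.4318, ΔT = 1.9/(1−0.4318) = 3.3439 K.
With doubled water-vapor: g' = 0.9118, ΔT' = 1.9/(1−0.9118) = 21.5420 K.
Change = 21.5420 − 3.3439 = 18.20 K.

18.20 K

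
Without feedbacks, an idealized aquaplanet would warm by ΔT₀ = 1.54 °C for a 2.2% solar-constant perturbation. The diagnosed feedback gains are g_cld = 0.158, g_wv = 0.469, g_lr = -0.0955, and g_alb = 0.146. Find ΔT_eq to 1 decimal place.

4.8 °C

Total gain g = 0.158 + 0.469 − 0.0955 + 0.146 = 0.6775.
Amplification A = 1/(1 − 0.6775) = 3.101.
ΔT = 1.54 × 3.101 = 4.8 °C.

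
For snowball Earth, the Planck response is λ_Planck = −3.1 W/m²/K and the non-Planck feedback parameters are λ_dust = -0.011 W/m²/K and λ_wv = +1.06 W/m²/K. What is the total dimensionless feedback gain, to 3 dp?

Convert to gains: g_dust = -0.011/3.1 = -0.003548; g_wv = 1.06/3.1 = 0.3419.
Total gain g = 0.338352.

0.338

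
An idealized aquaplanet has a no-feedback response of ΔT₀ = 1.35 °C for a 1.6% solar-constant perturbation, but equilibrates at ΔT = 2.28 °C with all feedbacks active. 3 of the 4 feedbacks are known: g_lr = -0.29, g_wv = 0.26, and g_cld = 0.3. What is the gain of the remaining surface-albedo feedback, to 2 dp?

0.14

Amplification A = ΔT/ΔT₀ = 2.28/1.35 = 1.689.
Total gain g = 1 − 1/A = 1 − 1/1.689 = 0.4079.
Known gains sum to -0.29 + 0.26 + 0.3 = 0.27.
g_alb = 0.4079 − 0.27 = 0.14.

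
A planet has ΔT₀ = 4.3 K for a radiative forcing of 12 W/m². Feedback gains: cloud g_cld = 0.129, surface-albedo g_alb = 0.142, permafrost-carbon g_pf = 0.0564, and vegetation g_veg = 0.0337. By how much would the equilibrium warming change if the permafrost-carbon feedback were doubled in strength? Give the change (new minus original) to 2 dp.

Original: g = 0.3611, ΔT = 4.3/(1−0.3611) = 6.7303 K.
With doubled permafrost-carbon: g' = 0.4175, ΔT' = 4.3/(1−0.4175) = 7.3820 K.
Change = 7.3820 − 6.7303 = 0.65 K.

0.65 K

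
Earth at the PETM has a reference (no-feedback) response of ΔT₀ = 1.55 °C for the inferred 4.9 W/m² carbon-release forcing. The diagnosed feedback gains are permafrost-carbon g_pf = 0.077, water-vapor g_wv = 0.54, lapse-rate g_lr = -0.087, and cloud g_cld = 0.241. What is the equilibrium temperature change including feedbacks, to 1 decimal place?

Total gain g = 0.077 + 0.54 − 0.087 + 0.241 = 0.771.
Amplification A = 1/(1 − 0.771) = 4.367.
ΔT = 1.55 × 4.367 = 6.8 °C.

6.8 °C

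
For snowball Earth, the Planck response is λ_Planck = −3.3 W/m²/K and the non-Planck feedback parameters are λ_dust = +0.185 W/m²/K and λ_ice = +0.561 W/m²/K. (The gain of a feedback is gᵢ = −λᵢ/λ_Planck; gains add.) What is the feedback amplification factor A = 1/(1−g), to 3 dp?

1.292

Convert to gains: g_dust = 0.185/3.3 = 0.05606; g_ice = 0.561/3.3 = 0.17.
Total gain g = 0.22606.
A = 1/(1 − 0.22606) = 1.292.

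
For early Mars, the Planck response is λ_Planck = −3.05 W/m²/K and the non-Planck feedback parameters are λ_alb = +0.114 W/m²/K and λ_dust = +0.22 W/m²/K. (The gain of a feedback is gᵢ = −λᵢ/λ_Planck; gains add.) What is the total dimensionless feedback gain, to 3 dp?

0.110

Convert to gains: g_alb = 0.114/3.05 = 0.03738; g_dust = 0.22/3.05 = 0.07213.
Total gain g = 0.10951.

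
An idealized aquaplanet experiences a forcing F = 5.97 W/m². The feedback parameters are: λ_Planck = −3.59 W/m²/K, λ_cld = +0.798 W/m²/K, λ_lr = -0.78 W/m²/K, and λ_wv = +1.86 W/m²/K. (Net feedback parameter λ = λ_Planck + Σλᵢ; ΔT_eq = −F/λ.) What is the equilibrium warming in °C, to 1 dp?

Net feedback parameter λ = (−3.59) + (+0.798) + (-0.78) + (+1.86) = -1.712 W/m²/K.
ΔT = −F/λ = −5.97/(-1.712) = 3.5 °C.

3.5 °C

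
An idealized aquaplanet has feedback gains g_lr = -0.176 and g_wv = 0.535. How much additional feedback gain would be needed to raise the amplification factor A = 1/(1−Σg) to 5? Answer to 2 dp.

Current total gain = 0.359.
Target gain for A = 5: g* = 1 − 1/5 = 0.8.
Additional gain needed = 0.8 − 0.359 = 0.44.

0.44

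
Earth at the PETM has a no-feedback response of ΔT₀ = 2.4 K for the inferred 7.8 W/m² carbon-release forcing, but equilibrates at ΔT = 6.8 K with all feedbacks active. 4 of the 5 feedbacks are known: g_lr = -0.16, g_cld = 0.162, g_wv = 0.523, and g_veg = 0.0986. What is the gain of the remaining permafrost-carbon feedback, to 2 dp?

0.02

Amplification A = ΔT/ΔT₀ = 6.8/2.4 = 2.833.
Total gain g = 1 − 1/A = 1 − 1/2.833 = 0.647.
Known gains sum to -0.16 + 0.162 + 0.523 + 0.0986 = 0.6236.
g_pf = 0.647 − 0.6236 = 0.02.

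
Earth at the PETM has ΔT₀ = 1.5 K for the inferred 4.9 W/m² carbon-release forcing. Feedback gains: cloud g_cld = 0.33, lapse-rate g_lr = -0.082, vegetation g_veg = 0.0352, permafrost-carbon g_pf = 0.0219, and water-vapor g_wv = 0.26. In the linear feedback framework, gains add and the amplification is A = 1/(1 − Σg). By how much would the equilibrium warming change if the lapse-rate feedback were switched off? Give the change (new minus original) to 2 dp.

Original: g = 0.5651, ΔT = 1.5/(1−0.5651) = 3.4491 K.
Without lapse-rate: g' = 0.6471, ΔT' = 1.5/(1−0.6471) = 4.2505 K.
Change = 4.2505 − 3.4491 = 0.80 K.

0.80 K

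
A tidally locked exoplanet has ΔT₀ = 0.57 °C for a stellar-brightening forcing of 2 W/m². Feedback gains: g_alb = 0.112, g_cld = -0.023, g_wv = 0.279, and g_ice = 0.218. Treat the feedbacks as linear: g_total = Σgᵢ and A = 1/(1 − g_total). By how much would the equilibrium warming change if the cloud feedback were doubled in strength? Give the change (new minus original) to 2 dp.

Original: g = 0.586, ΔT = 0.57/(1−0.586) = 1.3768 °C.
With doubled cloud: g' = 0.563, ΔT' = 0.57/(1−0.563) = 1.3043 °C.
Change = 1.3043 − 1.3768 = -0.07 °C.

-0.07 °C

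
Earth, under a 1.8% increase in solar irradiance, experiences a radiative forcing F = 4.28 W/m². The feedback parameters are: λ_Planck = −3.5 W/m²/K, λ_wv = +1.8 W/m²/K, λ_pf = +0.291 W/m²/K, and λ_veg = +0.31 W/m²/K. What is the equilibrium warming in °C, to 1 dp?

3.9 °C

Net feedback parameter λ = (−3.5) + (+1.8) + (+0.291) + (+0.31) = -1.099 W/m²/K.
ΔT = −F/λ = −4.28/(-1.099) = 3.9 °C.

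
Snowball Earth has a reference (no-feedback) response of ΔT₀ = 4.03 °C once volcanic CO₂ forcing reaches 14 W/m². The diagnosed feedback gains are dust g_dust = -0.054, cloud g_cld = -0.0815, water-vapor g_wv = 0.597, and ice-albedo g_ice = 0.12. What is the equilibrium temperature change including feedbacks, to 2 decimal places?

Total gain g = -0.054 − 0.0815 + 0.597 + 0.12 = 0.5815.
Amplification A = 1/(1 − 0.5815) = 2.389.
ΔT = 4.03 × 2.389 = 9.63 °C.

9.63 °C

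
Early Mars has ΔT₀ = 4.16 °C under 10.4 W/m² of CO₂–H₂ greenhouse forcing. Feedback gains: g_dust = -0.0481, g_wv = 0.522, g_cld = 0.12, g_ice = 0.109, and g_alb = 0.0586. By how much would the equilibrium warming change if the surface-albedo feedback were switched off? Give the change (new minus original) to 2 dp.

-3.44 °C

Original: g = 0.7615, ΔT = 4.16/(1−0.7615) = 17.4423 °C.
Without surface-albedo: g' = 0.7029, ΔT' = 4.16/(1−0.7029) = 14.0020 °C.
Change = 14.0020 − 17.4423 = -3.44 °C.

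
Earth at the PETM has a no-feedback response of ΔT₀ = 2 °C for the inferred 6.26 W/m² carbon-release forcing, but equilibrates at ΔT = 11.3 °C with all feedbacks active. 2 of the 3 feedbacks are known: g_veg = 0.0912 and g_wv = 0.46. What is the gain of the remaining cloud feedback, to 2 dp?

Amplification A = ΔT/ΔT₀ = 11.3/2 = 5.65.
Total gain g = 1 − 1/A = 1 − 1/5.65 = 0.823.
Known gains sum to 0.0912 + 0.46 = 0.5512.
g_cld = 0.823 − 0.5512 = 0.27.

0.27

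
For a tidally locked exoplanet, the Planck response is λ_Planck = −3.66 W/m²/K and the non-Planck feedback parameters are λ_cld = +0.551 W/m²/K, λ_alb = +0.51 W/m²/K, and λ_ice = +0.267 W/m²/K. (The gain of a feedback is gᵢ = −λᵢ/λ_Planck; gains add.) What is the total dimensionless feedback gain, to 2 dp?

0.36

Convert to gains: g_cld = 0.551/3.66 = 0.1505; g_alb = 0.51/3.66 = 0.1393; g_ice = 0.267/3.66 = 0.07295.
Total gain g = 0.36275.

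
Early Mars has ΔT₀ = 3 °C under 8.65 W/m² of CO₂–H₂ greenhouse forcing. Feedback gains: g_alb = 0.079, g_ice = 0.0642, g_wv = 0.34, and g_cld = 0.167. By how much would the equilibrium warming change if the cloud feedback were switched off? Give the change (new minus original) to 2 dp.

-2.77 °C

Original: g = 0.6502, ΔT = 3/(1−0.6502) = 8.5763 °C.
Without cloud: g' = 0.4832, ΔT' = 3/(1−0.4832) = 5.8050 °C.
Change = 5.8050 − 8.5763 = -2.77 °C.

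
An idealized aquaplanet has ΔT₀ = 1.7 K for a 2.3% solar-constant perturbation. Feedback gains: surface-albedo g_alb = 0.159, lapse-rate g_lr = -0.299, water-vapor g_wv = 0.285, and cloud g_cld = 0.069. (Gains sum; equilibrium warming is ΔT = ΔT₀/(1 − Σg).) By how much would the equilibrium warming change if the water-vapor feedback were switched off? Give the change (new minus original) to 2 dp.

-0.58 K

Original: g = 0.214, ΔT = 1.7/(1−0.214) = 2.1628 K.
Without water-vapor: g' = -0.071, ΔT' = 1.7/(1+0.071) = 1.5873 K.
Change = 1.5873 − 2.1628 = -0.58 K.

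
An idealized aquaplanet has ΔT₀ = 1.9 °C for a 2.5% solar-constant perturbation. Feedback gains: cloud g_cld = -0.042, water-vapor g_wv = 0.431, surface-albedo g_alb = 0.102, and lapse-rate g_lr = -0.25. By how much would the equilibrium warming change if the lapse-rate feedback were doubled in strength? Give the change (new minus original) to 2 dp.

-0.62 °C

Original: g = 0.241, ΔT = 1.9/(1−0.241) = 2.5033 °C.
With doubled lapse-rate: g' = -0.009, ΔT' = 1.9/(1+0.009) = 1.8831 °C.
Change = 1.8831 − 2.5033 = -0.62 °C.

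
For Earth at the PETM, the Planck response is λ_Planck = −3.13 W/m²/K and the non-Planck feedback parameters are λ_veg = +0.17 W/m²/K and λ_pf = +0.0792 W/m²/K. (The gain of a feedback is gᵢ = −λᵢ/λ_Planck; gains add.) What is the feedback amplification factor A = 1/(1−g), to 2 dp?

Convert to gains: g_veg = 0.17/3.13 = 0.05431; g_pf = 0.0792/3.13 = 0.0253.
Total gain g = 0.07961.
A = 1/(1 − 0.07961) = 1.09.

1.09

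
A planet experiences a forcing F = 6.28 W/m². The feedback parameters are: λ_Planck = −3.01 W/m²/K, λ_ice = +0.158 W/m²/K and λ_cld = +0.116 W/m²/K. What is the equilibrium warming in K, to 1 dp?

Net feedback parameter λ = (−3.01) + (+0.158) + (+0.116) = -2.736 W/m²/K.
ΔT = −F/λ = −6.28/(-2.736) = 2.3 K.

2.3 K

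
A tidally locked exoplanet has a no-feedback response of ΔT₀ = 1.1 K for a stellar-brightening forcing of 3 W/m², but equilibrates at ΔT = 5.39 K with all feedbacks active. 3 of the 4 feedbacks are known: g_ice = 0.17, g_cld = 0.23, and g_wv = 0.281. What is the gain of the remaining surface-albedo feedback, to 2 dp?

Amplification A = ΔT/ΔT₀ = 5.39/1.1 = 4.9.
Total gain g = 1 − 1/A = 1 − 1/4.9 = 0.7959.
Known gains sum to 0.17 + 0.23 + 0.281 = 0.681.
g_alb = 0.7959 − 0.681 = 0.11.

0.11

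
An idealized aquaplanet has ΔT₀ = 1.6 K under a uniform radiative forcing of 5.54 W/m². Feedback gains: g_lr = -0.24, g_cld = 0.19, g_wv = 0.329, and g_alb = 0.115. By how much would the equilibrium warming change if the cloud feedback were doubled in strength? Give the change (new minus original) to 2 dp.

1.21 K

Original: g = 0.394, ΔT = 1.6/(1−0.394) = 2.6403 K.
With doubled cloud: g' = 0.584, ΔT' = 1.6/(1−0.584) = 3.8462 K.
Change = 3.8462 − 2.6403 = 1.21 K.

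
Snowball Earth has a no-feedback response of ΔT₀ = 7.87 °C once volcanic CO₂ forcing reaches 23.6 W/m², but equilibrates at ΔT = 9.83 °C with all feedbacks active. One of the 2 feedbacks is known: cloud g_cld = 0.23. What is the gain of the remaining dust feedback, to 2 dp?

Amplification A = ΔT/ΔT₀ = 9.83/7.87 = 1.249.
Total gain g = 1 − 1/A = 1 − 1/1.249 = 0.1994.
The known gain is 0.23.
g_dust = 0.1994 − 0.23 = -0.03.

-0.03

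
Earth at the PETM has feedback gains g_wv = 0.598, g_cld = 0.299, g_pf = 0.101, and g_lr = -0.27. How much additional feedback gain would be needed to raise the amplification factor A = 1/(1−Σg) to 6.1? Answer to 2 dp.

0.11

Current total gain = 0.728.
Target gain for A = 6.1: g* = 1 − 1/6.1 = 0.8361.
Additional gain needed = 0.8361 − 0.728 = 0.11.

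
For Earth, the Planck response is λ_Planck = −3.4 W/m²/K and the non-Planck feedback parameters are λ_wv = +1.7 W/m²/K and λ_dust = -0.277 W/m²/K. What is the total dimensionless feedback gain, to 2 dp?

Convert to gains: g_wv = 1.7/3.4 = 0.5; g_dust = -0.277/3.4 = -0.08147.
Total gain g = 0.41853.

0.42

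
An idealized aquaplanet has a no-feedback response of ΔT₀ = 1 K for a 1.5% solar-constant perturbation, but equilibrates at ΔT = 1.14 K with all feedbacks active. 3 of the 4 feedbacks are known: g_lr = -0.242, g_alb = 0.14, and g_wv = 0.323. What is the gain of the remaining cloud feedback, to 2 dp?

-0.10

Amplification A = ΔT/ΔT₀ = 1.14/1 = 1.14.
Total gain g = 1 − 1/A = 1 − 1/1.14 = 0.1228.
Known gains sum to -0.242 + 0.14 + 0.323 = 0.221.
g_cld = 0.1228 − 0.221 = -0.10.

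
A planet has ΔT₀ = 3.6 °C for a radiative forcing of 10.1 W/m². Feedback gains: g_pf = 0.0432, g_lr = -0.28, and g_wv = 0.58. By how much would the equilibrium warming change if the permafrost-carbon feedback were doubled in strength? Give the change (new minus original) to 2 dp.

Original: g = 0.3432, ΔT = 3.6/(1−0.3432) = 5.4811 °C.
With doubled permafrost-carbon: g' = 0.3864, ΔT' = 3.6/(1−0.3864) = 5.8670 °C.
Change = 5.8670 − 5.4811 = 0.39 °C.

0.39 °C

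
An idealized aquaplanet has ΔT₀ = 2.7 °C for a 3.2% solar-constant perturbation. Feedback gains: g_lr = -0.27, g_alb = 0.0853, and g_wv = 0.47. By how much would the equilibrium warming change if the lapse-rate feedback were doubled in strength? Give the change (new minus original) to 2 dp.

Original: g = 0.2853, ΔT = 2.7/(1−0.2853) = 3.7778 °C.
With doubled lapse-rate: g' = 0.0153, ΔT' = 2.7/(1−0.0153) = 2.7420 °C.
Change = 2.7420 − 3.7778 = -1.04 °C.

-1.04 °C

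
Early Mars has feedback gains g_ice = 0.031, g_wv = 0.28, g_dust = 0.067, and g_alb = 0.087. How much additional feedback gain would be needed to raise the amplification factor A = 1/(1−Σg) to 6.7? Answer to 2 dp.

Current total gain = 0.465.
Target gain for A = 6.7: g* = 1 − 1/6.7 = 0.8507.
Additional gain needed = 0.8507 − 0.465 = 0.39.

0.39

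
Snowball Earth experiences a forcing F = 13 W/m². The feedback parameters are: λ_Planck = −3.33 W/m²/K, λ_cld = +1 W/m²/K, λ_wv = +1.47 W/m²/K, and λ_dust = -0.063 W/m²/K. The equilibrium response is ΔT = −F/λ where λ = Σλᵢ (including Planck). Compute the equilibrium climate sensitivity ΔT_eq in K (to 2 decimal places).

Net feedback parameter λ = (−3.33) + (+1) + (+1.47) + (-0.063) = -0.923 W/m²/K.
ΔT = −F/λ = −13/(-0.923) = 14.08 K.

14.08 K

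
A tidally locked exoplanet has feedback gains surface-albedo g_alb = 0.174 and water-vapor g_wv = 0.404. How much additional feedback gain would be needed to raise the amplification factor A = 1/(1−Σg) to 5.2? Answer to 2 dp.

0.23

Current total gain = 0.578.
Target gain for A = 5.2: g* = 1 − 1/5.2 = 0.8077.
Additional gain needed = 0.8077 − 0.578 = 0.23.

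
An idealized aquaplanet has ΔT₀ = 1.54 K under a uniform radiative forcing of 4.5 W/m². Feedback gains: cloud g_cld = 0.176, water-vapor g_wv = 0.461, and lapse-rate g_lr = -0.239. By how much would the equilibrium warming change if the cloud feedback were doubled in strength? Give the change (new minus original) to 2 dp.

Original: g = 0.398, ΔT = 1.54/(1−0.398) = 2.5581 K.
With doubled cloud: g' = 0.574, ΔT' = 1.54/(1−0.574) = 3.6150 K.
Change = 3.6150 − 2.5581 = 1.06 K.

1.06 K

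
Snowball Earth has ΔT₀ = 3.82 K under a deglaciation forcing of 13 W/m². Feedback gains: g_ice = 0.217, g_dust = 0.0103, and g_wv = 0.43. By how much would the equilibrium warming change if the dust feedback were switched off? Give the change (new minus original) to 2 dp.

Original: g = 0.6573, ΔT = 3.82/(1−0.6573) = 11.1468 K.
Without dust: g' = 0.647, ΔT' = 3.82/(1−0.647) = 10.8215 K.
Change = 10.8215 − 11.1468 = -0.33 K.

-0.33 K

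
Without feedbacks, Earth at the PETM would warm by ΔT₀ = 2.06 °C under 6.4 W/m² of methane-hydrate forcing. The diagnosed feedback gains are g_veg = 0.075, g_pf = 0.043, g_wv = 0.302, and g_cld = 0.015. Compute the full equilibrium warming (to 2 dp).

Total gain g = 0.075 + 0.043 + 0.302 + 0.015 = 0.435.
Amplification A = 1/(1 − 0.435) = 1.77.
ΔT = 2.06 × 1.77 = 3.65 °C.

3.65 °C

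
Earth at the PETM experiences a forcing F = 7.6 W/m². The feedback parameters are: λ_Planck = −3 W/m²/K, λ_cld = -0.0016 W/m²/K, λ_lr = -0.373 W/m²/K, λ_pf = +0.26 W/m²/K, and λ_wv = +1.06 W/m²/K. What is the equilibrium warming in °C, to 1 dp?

Net feedback parameter λ = (−3) + (-0.0016) + (-0.373) + (+0.26) + (+1.06) = -2.0546 W/m²/K.
ΔT = −F/λ = −7.6/(-2.0546) = 3.7 °C.

3.7 °C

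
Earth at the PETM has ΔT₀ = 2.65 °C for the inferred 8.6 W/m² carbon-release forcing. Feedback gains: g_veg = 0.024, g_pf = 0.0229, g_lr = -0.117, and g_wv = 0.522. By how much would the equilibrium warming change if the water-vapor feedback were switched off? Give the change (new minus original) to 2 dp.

Original: g = 0.4519, ΔT = 2.65/(1−0.4519) = 4.8349 °C.
Without water-vapor: g' = -0.0701, ΔT' = 2.65/(1+0.0701) = 2.4764 °C.
Change = 2.4764 − 4.8349 = -2.36 °C.

-2.36 °C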